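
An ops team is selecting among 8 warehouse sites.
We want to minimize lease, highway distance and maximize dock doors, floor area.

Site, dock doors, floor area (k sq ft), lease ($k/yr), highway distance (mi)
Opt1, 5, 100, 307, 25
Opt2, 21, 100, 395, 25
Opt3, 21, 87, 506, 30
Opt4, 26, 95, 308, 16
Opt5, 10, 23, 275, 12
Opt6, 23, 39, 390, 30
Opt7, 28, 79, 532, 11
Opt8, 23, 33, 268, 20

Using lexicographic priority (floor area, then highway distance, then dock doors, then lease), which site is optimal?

Opt2

First maximize floor area: best is 100, kept {Opt1, Opt2}.
Then minimize highway distance: best is 25, kept {Opt1, Opt2}.
Then maximize dock doors: best is 21, kept {Opt2}.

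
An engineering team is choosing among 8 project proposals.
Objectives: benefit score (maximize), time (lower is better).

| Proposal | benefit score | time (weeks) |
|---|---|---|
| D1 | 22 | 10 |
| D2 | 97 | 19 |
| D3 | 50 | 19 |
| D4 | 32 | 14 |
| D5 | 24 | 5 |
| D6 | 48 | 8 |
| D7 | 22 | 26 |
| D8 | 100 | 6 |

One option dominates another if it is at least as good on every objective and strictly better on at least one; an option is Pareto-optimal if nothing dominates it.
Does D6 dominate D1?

D6 vs D1: benefit score 48≥22, time 8≤10 — D6 is at least as good on every objective with at least one strict improvement.

Yes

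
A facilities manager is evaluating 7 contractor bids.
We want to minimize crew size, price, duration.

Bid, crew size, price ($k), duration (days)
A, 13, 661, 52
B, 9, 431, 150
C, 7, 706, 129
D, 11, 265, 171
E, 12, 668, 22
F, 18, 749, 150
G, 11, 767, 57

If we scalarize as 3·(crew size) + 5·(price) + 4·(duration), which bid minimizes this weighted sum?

D

A: 3·13 + 5·661 + 4·52 = 3552
B: 3·9 + 5·431 + 4·150 = 2782
C: 3·7 + 5·706 + 4·129 = 4067
D: 3·11 + 5·265 + 4·171 = 2042
E: 3·12 + 5·668 + 4·22 = 3464
F: 3·18 + 5·749 + 4·150 = 4399
G: 3·11 + 5·767 + 4·57 = 4096
Lowest: D at 2042.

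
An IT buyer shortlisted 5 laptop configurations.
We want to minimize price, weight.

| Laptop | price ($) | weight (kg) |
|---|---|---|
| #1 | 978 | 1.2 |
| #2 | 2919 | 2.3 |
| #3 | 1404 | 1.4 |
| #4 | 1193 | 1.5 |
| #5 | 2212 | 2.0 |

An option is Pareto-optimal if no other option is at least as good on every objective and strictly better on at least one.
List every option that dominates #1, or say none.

none

#2: worse on price (2919 vs 978).
#3: worse on price (1404 vs 978).
#4: worse on price (1193 vs 978).
#5: worse on price (2212 vs 978).
No option dominates #1.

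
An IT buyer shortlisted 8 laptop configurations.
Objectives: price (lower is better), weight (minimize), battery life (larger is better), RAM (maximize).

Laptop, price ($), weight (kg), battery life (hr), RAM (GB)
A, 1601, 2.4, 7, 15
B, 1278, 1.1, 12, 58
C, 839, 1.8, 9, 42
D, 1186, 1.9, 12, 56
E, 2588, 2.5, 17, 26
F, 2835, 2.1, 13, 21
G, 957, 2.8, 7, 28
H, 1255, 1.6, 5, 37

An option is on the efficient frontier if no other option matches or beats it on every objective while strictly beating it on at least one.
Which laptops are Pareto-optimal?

A: dominated by B (price 1278≤1601, weight 1.1≤2.4, battery life 12≥7, RAM 58≥15).
B: not dominated (best weight).
C: not dominated (best price).
D: not dominated.
E: not dominated (best battery life).
F: not dominated.
G: dominated by C (price 839≤957, weight 1.8≤2.8, battery life 9≥7, RAM 42≥28).
H: not dominated.

B, C, D, E, F, H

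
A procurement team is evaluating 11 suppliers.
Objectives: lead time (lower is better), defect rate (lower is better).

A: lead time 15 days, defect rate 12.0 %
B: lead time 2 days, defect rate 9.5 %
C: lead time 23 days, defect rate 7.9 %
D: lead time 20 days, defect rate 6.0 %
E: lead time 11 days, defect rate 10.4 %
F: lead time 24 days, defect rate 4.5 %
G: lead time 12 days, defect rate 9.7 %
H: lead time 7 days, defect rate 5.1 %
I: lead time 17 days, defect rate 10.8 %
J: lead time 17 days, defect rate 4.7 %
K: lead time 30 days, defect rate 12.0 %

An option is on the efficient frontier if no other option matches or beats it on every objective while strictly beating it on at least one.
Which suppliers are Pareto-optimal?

B, F, H, J

A: dominated by B (lead time 2≤15, defect rate 9.5≤12.0).
B: not dominated (best lead time).
C: dominated by D (lead time 20≤23, defect rate 6.0≤7.9).
D: dominated by H (lead time 7≤20, defect rate 5.1≤6.0).
E: dominated by B (lead time 2≤11, defect rate 9.5≤10.4).
F: not dominated (best defect rate).
G: dominated by B (lead time 2≤12, defect rate 9.5≤9.7).
H: not dominated.
I: dominated by B (lead time 2≤17, defect rate 9.5≤10.8).
J: not dominated.
K: dominated by A (lead time 15≤30, defect rate 12.0≤12.0).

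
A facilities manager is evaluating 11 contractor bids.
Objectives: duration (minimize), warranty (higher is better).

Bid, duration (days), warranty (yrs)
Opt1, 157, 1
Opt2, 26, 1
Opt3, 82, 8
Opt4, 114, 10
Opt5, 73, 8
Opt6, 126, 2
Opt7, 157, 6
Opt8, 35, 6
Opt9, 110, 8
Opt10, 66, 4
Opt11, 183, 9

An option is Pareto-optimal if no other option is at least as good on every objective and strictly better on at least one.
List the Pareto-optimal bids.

Opt1: dominated by Opt2 (duration 26≤157, warranty 1≥1).
Opt2: not dominated (best duration).
Opt3: dominated by Opt5 (duration 73≤82, warranty 8≥8).
Opt4: not dominated (best warranty).
Opt5: not dominated.
Opt6: dominated by Opt3 (duration 82≤126, warranty 8≥2).
Opt7: dominated by Opt3 (duration 82≤157, warranty 8≥6).
Opt8: not dominated.
Opt9: dominated by Opt3 (duration 82≤110, warranty 8≥8).
Opt10: dominated by Opt8 (duration 35≤66, warranty 6≥4).
Opt11: dominated by Opt4 (duration 114≤183, warranty 10≥9).

Opt2, Opt4, Opt5, Opt8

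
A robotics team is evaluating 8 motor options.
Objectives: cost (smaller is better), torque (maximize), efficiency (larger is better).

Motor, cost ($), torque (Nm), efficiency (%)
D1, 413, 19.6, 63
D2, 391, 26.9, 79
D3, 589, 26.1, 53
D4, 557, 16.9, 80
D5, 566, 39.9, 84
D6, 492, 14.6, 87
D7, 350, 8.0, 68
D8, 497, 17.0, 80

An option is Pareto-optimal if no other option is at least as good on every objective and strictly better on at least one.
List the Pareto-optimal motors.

D2, D5, D6, D7, D8

D1: dominated by D2 (cost 391≤413, torque 26.9≥19.6, efficiency 79≥63).
D2: not dominated.
D3: dominated by D2 (cost 391≤589, torque 26.9≥26.1, efficiency 79≥53).
D4: dominated by D8 (cost 497≤557, torque 17.0≥16.9, efficiency 80≥80).
D5: not dominated (best torque).
D6: not dominated (best efficiency).
D7: not dominated (best cost).
D8: not dominated.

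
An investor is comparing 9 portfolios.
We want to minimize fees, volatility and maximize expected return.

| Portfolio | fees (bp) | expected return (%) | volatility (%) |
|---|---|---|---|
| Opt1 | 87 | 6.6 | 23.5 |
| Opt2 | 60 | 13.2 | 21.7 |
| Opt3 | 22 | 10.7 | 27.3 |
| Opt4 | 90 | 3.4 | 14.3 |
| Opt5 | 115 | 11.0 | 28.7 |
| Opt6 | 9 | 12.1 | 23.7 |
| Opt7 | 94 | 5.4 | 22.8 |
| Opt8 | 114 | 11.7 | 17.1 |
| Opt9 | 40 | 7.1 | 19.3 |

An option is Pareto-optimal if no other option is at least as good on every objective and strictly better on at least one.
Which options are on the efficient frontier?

Opt2, Opt4, Opt6, Opt8, Opt9

Opt1: dominated by Opt2 (fees 60≤87, expected return 13.2≥6.6, volatility 21.7≤23.5).
Opt2: not dominated (best expected return).
Opt3: dominated by Opt6 (fees 9≤22, expected return 12.1≥10.7, volatility 23.7≤27.3).
Opt4: not dominated (best volatility).
Opt5: dominated by Opt2 (fees 60≤115, expected return 13.2≥11.0, volatility 21.7≤28.7).
Opt6: not dominated (best fees).
Opt7: dominated by Opt2 (fees 60≤94, expected return 13.2≥5.4, volatility 21.7≤22.8).
Opt8: not dominated.
Opt9: not dominated.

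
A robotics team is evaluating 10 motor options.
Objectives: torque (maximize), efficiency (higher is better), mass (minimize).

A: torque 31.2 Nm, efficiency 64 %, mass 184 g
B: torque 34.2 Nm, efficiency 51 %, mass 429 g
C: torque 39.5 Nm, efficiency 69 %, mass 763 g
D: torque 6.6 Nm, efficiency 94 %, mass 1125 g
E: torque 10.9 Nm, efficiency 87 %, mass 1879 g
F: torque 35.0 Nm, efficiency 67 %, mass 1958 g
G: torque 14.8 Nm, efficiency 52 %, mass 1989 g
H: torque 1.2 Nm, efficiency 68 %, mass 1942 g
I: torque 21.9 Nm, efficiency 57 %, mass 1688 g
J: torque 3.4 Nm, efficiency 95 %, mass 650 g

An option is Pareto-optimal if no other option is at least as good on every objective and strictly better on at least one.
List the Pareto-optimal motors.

A: not dominated (best mass).
B: not dominated.
C: not dominated (best torque).
D: not dominated.
E: not dominated.
F: dominated by C (torque 39.5≥35.0, efficiency 69≥67, mass 763≤1958).
G: dominated by A (torque 31.2≥14.8, efficiency 64≥52, mass 184≤1989).
H: dominated by C (torque 39.5≥1.2, efficiency 69≥68, mass 763≤1942).
I: dominated by A (torque 31.2≥21.9, efficiency 64≥57, mass 184≤1688).
J: not dominated (best efficiency).

A, B, C, D, E, J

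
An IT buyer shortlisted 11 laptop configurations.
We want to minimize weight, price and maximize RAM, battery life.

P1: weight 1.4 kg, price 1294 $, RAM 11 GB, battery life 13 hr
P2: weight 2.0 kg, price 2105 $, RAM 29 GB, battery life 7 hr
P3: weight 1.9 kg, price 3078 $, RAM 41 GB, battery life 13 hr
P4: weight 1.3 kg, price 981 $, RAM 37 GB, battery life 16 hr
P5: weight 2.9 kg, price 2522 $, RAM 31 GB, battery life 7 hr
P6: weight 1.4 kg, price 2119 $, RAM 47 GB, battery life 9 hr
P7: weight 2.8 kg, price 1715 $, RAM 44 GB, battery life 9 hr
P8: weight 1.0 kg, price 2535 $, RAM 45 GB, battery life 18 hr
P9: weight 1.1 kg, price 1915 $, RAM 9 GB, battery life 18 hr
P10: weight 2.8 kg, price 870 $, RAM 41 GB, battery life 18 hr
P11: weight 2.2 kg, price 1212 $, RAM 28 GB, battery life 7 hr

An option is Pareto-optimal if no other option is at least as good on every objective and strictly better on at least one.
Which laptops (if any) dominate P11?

P4

P4: weight 1.3≤2.2, price 981≤1212, RAM 37≥28, battery life 16≥7 — dominates P11.
Others (P1, P2, P3, P5, P6, P7, P8, P9, P10) are each worse than P11 on at least one objective.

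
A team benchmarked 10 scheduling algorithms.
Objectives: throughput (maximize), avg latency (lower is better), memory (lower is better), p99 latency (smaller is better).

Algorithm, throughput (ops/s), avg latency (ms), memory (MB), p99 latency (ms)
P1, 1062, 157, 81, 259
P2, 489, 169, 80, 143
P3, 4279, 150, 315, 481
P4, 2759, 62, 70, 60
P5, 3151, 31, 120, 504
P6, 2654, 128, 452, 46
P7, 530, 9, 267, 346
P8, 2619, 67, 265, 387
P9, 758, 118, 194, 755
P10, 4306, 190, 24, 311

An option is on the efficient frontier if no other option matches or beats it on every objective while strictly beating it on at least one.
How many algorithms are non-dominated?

P1: dominated by P4 (throughput 2759≥1062, avg latency 62≤157, memory 70≤81, p99 latency 60≤259).
P2: dominated by P4 (throughput 2759≥489, avg latency 62≤169, memory 70≤80, p99 latency 60≤143).
P3: not dominated.
P4: not dominated.
P5: not dominated.
P6: not dominated (best p99 latency).
P7: not dominated (best avg latency).
P8: dominated by P4 (throughput 2759≥2619, avg latency 62≤67, memory 70≤265, p99 latency 60≤387).
P9: dominated by P4 (throughput 2759≥758, avg latency 62≤118, memory 70≤194, p99 latency 60≤755).
P10: not dominated (best throughput).
Pareto-optimal: P3, P4, P5, P6, P7, P10 → 6.

6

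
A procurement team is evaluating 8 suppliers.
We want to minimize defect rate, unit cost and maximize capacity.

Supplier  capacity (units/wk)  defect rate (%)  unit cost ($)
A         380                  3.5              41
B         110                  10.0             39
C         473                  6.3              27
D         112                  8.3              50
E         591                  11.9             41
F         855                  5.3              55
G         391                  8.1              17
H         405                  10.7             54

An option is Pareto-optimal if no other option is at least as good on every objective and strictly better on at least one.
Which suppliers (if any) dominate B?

C, G

C: capacity 473≥110, defect rate 6.3≤10.0, unit cost 27≤39 — dominates B.
G: capacity 391≥110, defect rate 8.1≤10.0, unit cost 17≤39 — dominates B.
Others (A, D, E, F, H) are each worse than B on at least one objective.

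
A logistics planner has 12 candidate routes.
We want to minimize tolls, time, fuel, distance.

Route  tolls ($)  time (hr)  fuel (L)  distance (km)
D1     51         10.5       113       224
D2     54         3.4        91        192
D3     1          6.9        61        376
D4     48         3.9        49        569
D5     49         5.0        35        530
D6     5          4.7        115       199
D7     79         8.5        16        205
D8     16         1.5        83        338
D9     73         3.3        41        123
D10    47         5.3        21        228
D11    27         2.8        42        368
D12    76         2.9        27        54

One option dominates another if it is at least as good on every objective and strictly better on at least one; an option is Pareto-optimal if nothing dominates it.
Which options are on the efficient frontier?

D1, D2, D3, D5, D6, D7, D8, D9, D10, D11, D12

D1: not dominated.
D2: not dominated.
D3: not dominated (best tolls).
D4: dominated by D11 (tolls 27≤48, time 2.8≤3.9, fuel 42≤49, distance 368≤569).
D5: not dominated.
D6: not dominated.
D7: not dominated (best fuel).
D8: not dominated (best time).
D9: not dominated.
D10: not dominated.
D11: not dominated.
D12: not dominated (best distance).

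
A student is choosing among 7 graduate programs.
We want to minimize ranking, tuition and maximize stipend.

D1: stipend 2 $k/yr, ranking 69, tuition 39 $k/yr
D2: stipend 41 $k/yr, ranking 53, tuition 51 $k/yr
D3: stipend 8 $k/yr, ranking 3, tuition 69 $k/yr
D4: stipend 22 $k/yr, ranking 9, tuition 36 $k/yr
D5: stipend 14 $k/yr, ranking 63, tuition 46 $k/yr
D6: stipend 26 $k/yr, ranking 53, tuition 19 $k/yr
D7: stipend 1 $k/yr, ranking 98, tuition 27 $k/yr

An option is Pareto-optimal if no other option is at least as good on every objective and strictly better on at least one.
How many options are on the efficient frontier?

4

D1: dominated by D4 (stipend 22≥2, ranking 9≤69, tuition 36≤39).
D2: not dominated (best stipend).
D3: not dominated (best ranking).
D4: not dominated.
D5: dominated by D4 (stipend 22≥14, ranking 9≤63, tuition 36≤46).
D6: not dominated (best tuition).
D7: dominated by D6 (stipend 26≥1, ranking 53≤98, tuition 19≤27).
Pareto-optimal: D2, D3, D4, D6 → 4.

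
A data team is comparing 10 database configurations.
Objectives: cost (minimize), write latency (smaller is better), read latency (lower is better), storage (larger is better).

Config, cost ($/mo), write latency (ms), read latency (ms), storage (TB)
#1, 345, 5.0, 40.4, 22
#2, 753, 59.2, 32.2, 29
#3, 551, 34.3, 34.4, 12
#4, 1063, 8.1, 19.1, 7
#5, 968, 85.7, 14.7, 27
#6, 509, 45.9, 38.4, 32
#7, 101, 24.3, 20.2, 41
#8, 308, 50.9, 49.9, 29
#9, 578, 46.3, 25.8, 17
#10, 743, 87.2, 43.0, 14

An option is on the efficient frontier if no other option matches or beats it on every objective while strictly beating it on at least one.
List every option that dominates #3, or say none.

#7

#7: cost 101≤551, write latency 24.3≤34.3, read latency 20.2≤34.4, storage 41≥12 — dominates #3.
Others (#1, #2, #4, #5, #6, #8, #9, #10) are each worse than #3 on at least one objective.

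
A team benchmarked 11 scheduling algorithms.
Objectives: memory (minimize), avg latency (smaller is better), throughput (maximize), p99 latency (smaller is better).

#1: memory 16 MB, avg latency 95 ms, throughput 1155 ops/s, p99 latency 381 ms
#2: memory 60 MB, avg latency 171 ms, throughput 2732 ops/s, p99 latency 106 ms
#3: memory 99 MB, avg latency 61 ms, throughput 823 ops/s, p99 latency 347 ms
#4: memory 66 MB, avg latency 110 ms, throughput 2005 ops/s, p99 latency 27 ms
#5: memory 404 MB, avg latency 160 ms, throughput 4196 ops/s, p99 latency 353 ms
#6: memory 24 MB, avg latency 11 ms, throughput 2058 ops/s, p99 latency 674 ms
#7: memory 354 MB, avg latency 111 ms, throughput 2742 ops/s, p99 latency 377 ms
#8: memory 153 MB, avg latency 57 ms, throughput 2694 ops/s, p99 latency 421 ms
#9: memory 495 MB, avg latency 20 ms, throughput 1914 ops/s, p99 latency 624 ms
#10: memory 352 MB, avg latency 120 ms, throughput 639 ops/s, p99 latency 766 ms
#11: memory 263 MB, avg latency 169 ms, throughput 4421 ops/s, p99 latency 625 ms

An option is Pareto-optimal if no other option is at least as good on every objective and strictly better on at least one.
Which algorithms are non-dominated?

#1: not dominated (best memory).
#2: not dominated.
#3: not dominated.
#4: not dominated (best p99 latency).
#5: not dominated.
#6: not dominated (best avg latency).
#7: not dominated.
#8: not dominated.
#9: not dominated.
#10: dominated by #1 (memory 16≤352, avg latency 95≤120, throughput 1155≥639, p99 latency 381≤766).
#11: not dominated (best throughput).

#1, #2, #3, #4, #5, #6, #7, #8, #9, #11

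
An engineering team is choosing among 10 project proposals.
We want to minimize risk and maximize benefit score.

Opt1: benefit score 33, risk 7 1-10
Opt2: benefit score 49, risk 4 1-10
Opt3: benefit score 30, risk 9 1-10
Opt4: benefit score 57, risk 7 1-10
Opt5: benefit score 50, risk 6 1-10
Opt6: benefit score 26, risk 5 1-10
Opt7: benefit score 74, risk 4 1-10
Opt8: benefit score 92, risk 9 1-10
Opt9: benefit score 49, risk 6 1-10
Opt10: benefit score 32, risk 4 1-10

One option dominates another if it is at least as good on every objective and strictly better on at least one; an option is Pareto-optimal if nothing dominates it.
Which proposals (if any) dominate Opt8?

Opt1: worse on benefit score (33 vs 92).
Opt2: worse on benefit score (49 vs 92).
Opt3: worse on benefit score (30 vs 92).
Opt4: worse on benefit score (57 vs 92).
Opt5: worse on benefit score (50 vs 92).
Opt6: worse on benefit score (26 vs 92).
Opt7: worse on benefit score (74 vs 92).
Opt9: worse on benefit score (49 vs 92).
Opt10: worse on benefit score (32 vs 92).
No option dominates Opt8.

none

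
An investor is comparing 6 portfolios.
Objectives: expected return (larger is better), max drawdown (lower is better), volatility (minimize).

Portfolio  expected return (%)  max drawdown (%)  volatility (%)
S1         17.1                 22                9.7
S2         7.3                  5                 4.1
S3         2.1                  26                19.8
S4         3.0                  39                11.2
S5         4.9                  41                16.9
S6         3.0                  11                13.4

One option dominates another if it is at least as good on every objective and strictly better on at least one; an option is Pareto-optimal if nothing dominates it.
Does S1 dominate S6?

No

S1 vs S6: S1 is worse on max drawdown (22 vs 11), so it does not dominate S6.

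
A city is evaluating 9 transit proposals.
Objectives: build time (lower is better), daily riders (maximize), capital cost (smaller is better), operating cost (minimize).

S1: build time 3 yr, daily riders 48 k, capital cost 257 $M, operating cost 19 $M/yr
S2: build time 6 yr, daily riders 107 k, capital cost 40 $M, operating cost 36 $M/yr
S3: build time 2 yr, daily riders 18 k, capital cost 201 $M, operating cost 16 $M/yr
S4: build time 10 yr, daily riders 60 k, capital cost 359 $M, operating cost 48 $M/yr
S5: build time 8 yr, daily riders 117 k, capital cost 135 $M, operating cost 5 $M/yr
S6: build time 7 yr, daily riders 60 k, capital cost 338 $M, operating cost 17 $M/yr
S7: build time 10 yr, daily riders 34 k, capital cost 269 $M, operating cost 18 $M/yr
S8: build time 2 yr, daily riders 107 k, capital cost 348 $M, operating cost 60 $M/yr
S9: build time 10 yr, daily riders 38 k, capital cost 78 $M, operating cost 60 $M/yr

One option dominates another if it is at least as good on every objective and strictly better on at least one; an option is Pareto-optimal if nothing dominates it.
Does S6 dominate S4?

S6 vs S4: build time 7≤10, daily riders 60≥60, capital cost 338≤359, operating cost 17≤48 — S6 is at least as good on every objective with at least one strict improvement.

Yes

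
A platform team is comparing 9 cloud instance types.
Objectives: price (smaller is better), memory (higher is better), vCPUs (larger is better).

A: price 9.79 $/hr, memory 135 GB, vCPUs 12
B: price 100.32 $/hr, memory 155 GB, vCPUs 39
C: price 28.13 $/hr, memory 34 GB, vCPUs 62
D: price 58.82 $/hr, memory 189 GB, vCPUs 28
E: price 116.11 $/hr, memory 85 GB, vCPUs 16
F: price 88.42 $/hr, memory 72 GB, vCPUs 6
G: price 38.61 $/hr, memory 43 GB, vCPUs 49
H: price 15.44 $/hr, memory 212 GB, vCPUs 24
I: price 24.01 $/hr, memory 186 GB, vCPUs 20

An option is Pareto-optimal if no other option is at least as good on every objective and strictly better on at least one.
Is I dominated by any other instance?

Yes

H vs I: price 15.44≤24.01, memory 212≥186, vCPUs 24≥20 — H is at least as good on every objective and strictly better on at least one, so H dominates I.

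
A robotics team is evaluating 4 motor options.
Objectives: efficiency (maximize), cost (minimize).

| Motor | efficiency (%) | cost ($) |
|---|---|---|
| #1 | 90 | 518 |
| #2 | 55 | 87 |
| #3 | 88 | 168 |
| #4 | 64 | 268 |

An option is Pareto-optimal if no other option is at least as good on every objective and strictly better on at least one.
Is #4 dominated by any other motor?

#3 vs #4: efficiency 88≥64, cost 168≤268 — #3 is at least as good on every objective and strictly better on at least one, so #3 dominates #4.

Yes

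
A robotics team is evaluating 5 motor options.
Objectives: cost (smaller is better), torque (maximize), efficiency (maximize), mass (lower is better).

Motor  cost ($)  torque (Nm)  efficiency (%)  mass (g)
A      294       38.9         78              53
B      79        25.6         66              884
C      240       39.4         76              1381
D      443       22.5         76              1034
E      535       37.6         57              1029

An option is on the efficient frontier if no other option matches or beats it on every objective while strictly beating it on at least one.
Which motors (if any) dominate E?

A

A: cost 294≤535, torque 38.9≥37.6, efficiency 78≥57, mass 53≤1029 — dominates E.
Others (B, C, D) are each worse than E on at least one objective.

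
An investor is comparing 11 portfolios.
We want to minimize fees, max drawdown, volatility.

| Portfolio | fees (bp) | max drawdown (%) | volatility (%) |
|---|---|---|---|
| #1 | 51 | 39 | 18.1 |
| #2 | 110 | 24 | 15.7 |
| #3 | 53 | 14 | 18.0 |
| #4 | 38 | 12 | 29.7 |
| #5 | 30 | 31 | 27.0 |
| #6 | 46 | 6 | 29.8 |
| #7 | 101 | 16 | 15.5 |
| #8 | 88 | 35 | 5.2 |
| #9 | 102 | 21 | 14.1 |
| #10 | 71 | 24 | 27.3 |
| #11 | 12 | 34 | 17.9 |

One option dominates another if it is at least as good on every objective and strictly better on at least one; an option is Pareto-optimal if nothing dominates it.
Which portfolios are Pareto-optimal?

#1: dominated by #11 (fees 12≤51, max drawdown 34≤39, volatility 17.9≤18.1).
#2: dominated by #7 (fees 101≤110, max drawdown 16≤24, volatility 15.5≤15.7).
#3: not dominated.
#4: not dominated.
#5: not dominated.
#6: not dominated (best max drawdown).
#7: not dominated.
#8: not dominated (best volatility).
#9: not dominated.
#10: dominated by #3 (fees 53≤71, max drawdown 14≤24, volatility 18.0≤27.3).
#11: not dominated (best fees).

#3, #4, #5, #6, #7, #8, #9, #11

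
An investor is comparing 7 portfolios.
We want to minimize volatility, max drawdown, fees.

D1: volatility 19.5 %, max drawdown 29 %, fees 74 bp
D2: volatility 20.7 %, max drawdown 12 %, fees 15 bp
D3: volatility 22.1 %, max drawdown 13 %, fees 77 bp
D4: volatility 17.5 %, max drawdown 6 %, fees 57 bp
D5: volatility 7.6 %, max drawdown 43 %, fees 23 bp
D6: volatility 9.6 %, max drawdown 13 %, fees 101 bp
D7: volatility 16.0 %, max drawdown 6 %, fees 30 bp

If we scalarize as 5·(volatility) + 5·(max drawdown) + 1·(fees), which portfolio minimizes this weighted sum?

D1: 5·19.5 + 5·29 + 1·74 = 316.5
D2: 5·20.7 + 5·12 + 1·15 = 178.5
D3: 5·22.1 + 5·13 + 1·77 = 252.5
D4: 5·17.5 + 5·6 + 1·57 = 174.5
D5: 5·7.6 + 5·43 + 1·23 = 276.0
D6: 5·9.6 + 5·13 + 1·101 = 214.0
D7: 5·16.0 + 5·6 + 1·30 = 140.0
Lowest: D7 at 140.0.

D7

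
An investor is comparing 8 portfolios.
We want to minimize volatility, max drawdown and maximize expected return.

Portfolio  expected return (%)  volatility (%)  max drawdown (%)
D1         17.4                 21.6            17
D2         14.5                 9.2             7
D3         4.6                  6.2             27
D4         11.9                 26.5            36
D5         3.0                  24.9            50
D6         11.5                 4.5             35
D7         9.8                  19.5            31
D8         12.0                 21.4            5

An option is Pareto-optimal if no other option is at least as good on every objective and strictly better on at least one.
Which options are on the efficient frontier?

D1, D2, D3, D6, D8

D1: not dominated (best expected return).
D2: not dominated.
D3: not dominated.
D4: dominated by D1 (expected return 17.4≥11.9, volatility 21.6≤26.5, max drawdown 17≤36).
D5: dominated by D1 (expected return 17.4≥3.0, volatility 21.6≤24.9, max drawdown 17≤50).
D6: not dominated (best volatility).
D7: dominated by D2 (expected return 14.5≥9.8, volatility 9.2≤19.5, max drawdown 7≤31).
D8: not dominated (best max drawdown).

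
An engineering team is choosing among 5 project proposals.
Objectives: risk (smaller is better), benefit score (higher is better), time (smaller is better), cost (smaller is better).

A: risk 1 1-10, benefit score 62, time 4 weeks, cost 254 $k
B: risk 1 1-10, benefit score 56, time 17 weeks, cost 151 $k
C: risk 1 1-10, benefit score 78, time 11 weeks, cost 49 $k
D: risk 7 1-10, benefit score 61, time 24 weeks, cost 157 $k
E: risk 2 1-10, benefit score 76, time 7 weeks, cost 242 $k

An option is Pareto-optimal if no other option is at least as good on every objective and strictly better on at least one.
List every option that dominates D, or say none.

C: risk 1≤7, benefit score 78≥61, time 11≤24, cost 49≤157 — dominates D.
Others (A, B, E) are each worse than D on at least one objective.

C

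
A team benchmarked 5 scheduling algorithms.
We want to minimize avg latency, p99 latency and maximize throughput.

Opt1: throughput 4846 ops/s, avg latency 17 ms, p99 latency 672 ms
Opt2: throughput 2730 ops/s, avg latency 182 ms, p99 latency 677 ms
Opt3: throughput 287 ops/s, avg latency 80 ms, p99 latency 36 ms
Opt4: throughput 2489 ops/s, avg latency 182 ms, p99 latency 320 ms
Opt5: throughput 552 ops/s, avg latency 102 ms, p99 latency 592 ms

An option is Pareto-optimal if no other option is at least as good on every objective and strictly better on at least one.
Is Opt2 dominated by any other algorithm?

Opt1 vs Opt2: throughput 4846≥2730, avg latency 17≤182, p99 latency 672≤677 — Opt1 is at least as good on every objective and strictly better on at least one, so Opt1 dominates Opt2.

Yes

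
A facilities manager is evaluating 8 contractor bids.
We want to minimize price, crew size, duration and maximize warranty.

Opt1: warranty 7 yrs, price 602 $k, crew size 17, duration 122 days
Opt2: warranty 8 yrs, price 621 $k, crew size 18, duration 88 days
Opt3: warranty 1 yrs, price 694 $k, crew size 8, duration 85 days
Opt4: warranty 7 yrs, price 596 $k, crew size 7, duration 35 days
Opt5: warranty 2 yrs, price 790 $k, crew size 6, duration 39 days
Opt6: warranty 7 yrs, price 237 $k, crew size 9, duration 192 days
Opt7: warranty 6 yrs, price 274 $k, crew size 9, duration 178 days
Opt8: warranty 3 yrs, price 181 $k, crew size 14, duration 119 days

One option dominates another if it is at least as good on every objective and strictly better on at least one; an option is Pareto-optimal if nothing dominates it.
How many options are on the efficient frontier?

6

Opt1: dominated by Opt4 (warranty 7≥7, price 596≤602, crew size 7≤17, duration 35≤122).
Opt2: not dominated (best warranty).
Opt3: dominated by Opt4 (warranty 7≥1, price 596≤694, crew size 7≤8, duration 35≤85).
Opt4: not dominated (best duration).
Opt5: not dominated (best crew size).
Opt6: not dominated.
Opt7: not dominated.
Opt8: not dominated (best price).
Pareto-optimal: Opt2, Opt4, Opt5, Opt6, Opt7, Opt8 → 6.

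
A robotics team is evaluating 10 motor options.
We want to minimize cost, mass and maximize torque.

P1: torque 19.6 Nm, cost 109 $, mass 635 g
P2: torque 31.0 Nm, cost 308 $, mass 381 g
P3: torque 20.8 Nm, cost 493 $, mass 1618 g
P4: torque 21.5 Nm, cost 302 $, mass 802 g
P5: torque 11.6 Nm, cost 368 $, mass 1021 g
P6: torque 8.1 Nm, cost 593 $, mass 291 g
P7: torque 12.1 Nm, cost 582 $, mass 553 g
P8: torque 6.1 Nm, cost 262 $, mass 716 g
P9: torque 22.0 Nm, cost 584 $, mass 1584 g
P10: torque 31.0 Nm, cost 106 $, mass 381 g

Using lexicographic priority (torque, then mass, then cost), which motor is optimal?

First maximize torque: best is 31.0, kept {P2, P10}.
Then minimize mass: best is 381, kept {P2, P10}.
Then minimize cost: best is 106, kept {P10}.

P10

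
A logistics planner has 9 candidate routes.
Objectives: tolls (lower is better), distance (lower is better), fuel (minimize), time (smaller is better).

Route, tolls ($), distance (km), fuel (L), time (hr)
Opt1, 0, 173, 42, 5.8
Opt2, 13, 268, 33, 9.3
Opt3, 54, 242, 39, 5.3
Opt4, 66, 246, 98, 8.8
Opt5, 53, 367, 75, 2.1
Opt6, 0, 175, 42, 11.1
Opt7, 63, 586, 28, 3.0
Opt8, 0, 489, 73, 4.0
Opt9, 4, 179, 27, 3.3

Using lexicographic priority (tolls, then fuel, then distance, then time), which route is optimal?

First minimize tolls: best is 0, kept {Opt1, Opt6, Opt8}.
Then minimize fuel: best is 42, kept {Opt1, Opt6}.
Then minimize distance: best is 173, kept {Opt1}.

Opt1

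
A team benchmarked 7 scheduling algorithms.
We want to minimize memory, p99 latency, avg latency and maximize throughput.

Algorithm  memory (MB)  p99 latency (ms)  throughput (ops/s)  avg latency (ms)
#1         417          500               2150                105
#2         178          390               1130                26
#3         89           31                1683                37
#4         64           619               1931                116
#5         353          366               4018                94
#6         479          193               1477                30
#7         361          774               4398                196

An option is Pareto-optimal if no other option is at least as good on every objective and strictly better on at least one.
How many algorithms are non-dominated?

6

#1: dominated by #5 (memory 353≤417, p99 latency 366≤500, throughput 4018≥2150, avg latency 94≤105).
#2: not dominated (best avg latency).
#3: not dominated (best p99 latency).
#4: not dominated (best memory).
#5: not dominated.
#6: not dominated.
#7: not dominated (best throughput).
Pareto-optimal: #2, #3, #4, #5, #6, #7 → 6.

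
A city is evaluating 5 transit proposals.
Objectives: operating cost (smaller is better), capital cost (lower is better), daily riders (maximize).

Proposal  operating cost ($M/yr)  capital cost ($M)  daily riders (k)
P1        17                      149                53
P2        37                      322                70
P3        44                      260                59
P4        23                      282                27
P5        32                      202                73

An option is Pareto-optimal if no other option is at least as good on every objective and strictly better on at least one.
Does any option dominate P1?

No

P2: worse on operating cost (37 vs 17).
P3: worse on operating cost (44 vs 17).
P4: worse on operating cost (23 vs 17).
P5: worse on operating cost (32 vs 17).
No option is at least as good as P1 on every objective and strictly better on one.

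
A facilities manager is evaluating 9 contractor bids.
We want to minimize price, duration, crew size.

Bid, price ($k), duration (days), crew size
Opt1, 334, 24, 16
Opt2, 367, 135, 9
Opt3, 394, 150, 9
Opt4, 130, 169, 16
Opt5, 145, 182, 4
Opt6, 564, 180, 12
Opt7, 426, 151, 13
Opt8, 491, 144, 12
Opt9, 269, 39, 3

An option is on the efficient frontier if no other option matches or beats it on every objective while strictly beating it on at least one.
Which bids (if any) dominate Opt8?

Opt2, Opt9

Opt2: price 367≤491, duration 135≤144, crew size 9≤12 — dominates Opt8.
Opt9: price 269≤491, duration 39≤144, crew size 3≤12 — dominates Opt8.
Others (Opt1, Opt3, Opt4, Opt5, Opt6, Opt7) are each worse than Opt8 on at least one objective.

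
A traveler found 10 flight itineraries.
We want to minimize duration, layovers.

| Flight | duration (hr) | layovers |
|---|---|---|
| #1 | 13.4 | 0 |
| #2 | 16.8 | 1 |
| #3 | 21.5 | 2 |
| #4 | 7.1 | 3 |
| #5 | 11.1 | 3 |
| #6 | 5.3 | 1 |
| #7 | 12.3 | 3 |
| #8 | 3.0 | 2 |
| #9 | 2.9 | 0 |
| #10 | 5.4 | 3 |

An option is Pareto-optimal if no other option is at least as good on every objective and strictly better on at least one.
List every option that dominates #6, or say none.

#9: duration 2.9≤5.3, layovers 0≤1 — dominates #6.
Others (#1, #2, #3, #4, #5, #7, #8, #10) are each worse than #6 on at least one objective.

#9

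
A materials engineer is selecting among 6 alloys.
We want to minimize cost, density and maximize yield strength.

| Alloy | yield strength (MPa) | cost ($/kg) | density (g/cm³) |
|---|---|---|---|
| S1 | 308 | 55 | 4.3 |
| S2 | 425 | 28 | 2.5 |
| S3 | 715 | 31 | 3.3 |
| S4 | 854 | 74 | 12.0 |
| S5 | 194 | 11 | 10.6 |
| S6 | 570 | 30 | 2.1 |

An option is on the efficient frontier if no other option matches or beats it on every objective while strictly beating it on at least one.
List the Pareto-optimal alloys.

S2, S3, S4, S5, S6

S1: dominated by S2 (yield strength 425≥308, cost 28≤55, density 2.5≤4.3).
S2: not dominated.
S3: not dominated.
S4: not dominated (best yield strength).
S5: not dominated (best cost).
S6: not dominated (best density).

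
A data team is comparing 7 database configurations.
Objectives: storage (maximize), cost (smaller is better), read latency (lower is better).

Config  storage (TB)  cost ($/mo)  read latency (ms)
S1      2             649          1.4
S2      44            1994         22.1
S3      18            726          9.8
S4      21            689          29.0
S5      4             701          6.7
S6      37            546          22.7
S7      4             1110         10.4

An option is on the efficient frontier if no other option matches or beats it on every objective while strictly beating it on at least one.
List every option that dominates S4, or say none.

S6

S6: storage 37≥21, cost 546≤689, read latency 22.7≤29.0 — dominates S4.
Others (S1, S2, S3, S5, S7) are each worse than S4 on at least one objective.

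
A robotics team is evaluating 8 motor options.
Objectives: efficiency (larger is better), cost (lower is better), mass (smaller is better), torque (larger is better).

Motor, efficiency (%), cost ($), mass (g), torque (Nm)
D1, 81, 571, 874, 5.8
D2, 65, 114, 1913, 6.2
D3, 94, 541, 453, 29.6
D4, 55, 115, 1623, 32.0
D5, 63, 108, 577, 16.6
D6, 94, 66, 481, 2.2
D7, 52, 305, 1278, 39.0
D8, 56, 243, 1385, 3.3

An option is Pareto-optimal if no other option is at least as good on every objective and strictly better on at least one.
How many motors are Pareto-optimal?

D1: dominated by D3 (efficiency 94≥81, cost 541≤571, mass 453≤874, torque 29.6≥5.8).
D2: not dominated.
D3: not dominated (best mass).
D4: not dominated.
D5: not dominated.
D6: not dominated (best cost).
D7: not dominated (best torque).
D8: dominated by D5 (efficiency 63≥56, cost 108≤243, mass 577≤1385, torque 16.6≥3.3).
Pareto-optimal: D2, D3, D4, D5, D6, D7 → 6.

6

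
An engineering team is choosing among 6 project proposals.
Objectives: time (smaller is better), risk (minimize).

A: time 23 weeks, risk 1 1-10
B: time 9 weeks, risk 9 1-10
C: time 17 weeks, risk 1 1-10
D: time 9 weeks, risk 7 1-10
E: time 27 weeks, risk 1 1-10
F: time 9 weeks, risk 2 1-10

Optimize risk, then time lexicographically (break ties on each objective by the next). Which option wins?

First minimize risk: best is 1, kept {A, C, E}.
Then minimize time: best is 17, kept {C}.

C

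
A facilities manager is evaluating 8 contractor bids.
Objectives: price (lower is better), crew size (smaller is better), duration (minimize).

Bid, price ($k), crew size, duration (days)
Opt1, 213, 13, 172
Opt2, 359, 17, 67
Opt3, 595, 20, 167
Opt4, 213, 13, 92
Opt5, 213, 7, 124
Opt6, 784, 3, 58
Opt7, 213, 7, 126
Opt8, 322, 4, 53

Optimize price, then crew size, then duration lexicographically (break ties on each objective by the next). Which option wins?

Opt5

First minimize price: best is 213, kept {Opt1, Opt4, Opt5, Opt7}.
Then minimize crew size: best is 7, kept {Opt5, Opt7}.
Then minimize duration: best is 124, kept {Opt5}.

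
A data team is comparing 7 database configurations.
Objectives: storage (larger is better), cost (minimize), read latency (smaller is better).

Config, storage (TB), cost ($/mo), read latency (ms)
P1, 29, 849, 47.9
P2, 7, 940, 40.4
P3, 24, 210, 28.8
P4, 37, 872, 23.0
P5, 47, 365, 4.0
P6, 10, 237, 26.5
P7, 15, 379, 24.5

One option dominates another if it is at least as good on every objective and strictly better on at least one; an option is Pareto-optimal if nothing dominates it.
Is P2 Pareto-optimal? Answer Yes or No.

P3 vs P2: storage 24≥7, cost 210≤940, read latency 28.8≤40.4 — P3 is at least as good on every objective and strictly better on at least one, so P3 dominates P2.

No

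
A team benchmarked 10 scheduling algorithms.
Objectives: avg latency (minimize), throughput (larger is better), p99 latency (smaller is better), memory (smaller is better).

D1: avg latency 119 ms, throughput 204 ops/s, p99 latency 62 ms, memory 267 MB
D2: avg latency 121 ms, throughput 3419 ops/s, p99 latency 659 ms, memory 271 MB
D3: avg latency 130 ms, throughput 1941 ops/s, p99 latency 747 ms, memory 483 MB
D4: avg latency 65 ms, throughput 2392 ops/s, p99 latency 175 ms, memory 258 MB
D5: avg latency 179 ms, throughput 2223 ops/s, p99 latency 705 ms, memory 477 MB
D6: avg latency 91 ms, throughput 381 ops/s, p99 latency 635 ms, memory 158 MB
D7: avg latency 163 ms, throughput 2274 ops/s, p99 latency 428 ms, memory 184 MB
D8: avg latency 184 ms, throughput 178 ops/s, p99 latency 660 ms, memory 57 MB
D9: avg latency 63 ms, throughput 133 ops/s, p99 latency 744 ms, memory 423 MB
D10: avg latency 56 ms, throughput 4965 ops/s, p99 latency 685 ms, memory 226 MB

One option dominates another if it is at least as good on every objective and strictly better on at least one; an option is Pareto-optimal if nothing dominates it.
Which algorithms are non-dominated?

D1: not dominated (best p99 latency).
D2: not dominated.
D3: dominated by D2 (avg latency 121≤130, throughput 3419≥1941, p99 latency 659≤747, memory 271≤483).
D4: not dominated.
D5: dominated by D2 (avg latency 121≤179, throughput 3419≥2223, p99 latency 659≤705, memory 271≤477).
D6: not dominated.
D7: not dominated.
D8: not dominated (best memory).
D9: dominated by D10 (avg latency 56≤63, throughput 4965≥133, p99 latency 685≤744, memory 226≤423).
D10: not dominated (best avg latency).

D1, D2, D4, D6, D7, D8, D10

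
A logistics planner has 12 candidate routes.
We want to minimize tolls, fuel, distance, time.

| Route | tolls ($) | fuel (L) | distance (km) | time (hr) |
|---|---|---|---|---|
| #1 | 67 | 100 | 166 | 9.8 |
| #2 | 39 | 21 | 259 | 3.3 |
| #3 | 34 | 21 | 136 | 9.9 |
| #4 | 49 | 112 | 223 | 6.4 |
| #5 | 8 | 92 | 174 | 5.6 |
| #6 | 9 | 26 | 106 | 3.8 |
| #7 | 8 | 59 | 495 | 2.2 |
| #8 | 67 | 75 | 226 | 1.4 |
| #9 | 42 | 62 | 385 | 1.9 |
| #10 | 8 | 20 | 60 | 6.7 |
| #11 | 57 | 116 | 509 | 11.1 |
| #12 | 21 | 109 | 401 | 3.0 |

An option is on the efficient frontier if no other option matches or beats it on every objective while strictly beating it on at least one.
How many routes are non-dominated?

#1: dominated by #6 (tolls 9≤67, fuel 26≤100, distance 106≤166, time 3.8≤9.8).
#2: not dominated.
#3: dominated by #10 (tolls 8≤34, fuel 20≤21, distance 60≤136, time 6.7≤9.9).
#4: dominated by #5 (tolls 8≤49, fuel 92≤112, distance 174≤223, time 5.6≤6.4).
#5: not dominated.
#6: not dominated.
#7: not dominated.
#8: not dominated (best time).
#9: not dominated.
#10: not dominated (best fuel).
#11: dominated by #2 (tolls 39≤57, fuel 21≤116, distance 259≤509, time 3.3≤11.1).
#12: not dominated.
Pareto-optimal: #2, #5, #6, #7, #8, #9, #10, #12 → 8.

8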